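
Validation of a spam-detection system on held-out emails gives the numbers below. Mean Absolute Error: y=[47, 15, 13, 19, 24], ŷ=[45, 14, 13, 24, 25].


Absolute errors: |47-45|=2, |15-14|=1, |13-13|=0, |19-24|=5, |24-25|=1
Sum = 9
MAE = 9/5 = 9/5

9/5


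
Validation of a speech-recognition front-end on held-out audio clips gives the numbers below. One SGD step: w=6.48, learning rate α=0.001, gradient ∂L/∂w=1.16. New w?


w_new = w - α·∇
= 6.48 - 0.001·1.16
= 6.48 - 0.00116
= 6.47884

6.47884


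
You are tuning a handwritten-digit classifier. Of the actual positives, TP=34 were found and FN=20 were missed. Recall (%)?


Recall = TP/(TP+FN)
= 34/(34+20)
= 34/54 = 62.96%

62.96%


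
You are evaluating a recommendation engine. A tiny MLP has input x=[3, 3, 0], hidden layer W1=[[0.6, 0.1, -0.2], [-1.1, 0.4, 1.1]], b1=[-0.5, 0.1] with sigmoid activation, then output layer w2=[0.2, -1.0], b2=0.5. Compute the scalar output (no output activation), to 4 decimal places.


z1[0] = (0.6)·(3) + (0.1)·(3) + (-0.2)·(0) - 0.5 = 1.6
z1[1] = (-1.1)·(3) + (0.4)·(3) + (1.1)·(0) + 0.1 = -2.0
h = sigmoid(z1) = [0.832, 0.1192]
output = (0.2)·(0.832) + (-1.0)·(0.1192) + 0.5 = 0.5472

0.5472


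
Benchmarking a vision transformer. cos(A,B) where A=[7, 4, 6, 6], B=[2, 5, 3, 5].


A·B = 7·2 + 4·5 + 6·3 + 6·5 = 82
‖A‖ = √137 = 11.7047, ‖B‖ = √63 = 7.9373
cos = 82/(√137·√63) = 82/√8631 = 0.8826

0.8826


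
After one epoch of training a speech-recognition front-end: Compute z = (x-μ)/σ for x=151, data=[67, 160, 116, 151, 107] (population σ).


μ = 120.2, σ = 33.3311
z = (151 - 120.2)/33.3311 = 0.9241

0.9241


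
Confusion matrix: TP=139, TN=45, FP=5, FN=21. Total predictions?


Total = TP + TN + FP + FN
= 139 + 45 + 5 + 21
= 210
(Predicted positive: 144, predicted negative: 66)

210


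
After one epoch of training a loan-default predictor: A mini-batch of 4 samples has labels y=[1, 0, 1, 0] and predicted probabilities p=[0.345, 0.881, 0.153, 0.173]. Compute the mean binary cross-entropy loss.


L[0] = -ln(0.345) = 1.0642
L[1] = -ln(1-0.881) = -ln(0.119) = 2.1286
L[2] = -ln(0.153) = 1.8773
L[3] = -ln(1-0.173) = -ln(0.827) = 0.19
mean = (1.0642 + 2.1286 + 1.8773 + 0.19)/4 = 1.315

1.315


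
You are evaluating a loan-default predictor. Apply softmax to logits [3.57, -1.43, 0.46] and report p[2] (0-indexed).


Exponentials: e^3.57=35.5166, e^-1.43=0.2393, e^0.46=1.5841
Sum = 37.34
Softmax = [0.9512, 0.0064, 0.0424]
p[2] = 1.5841/37.34 = 0.0424

0.0424


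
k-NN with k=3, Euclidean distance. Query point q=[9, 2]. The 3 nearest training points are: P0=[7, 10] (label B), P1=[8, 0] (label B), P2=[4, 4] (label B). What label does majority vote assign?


d(q,P0) = 8.2462  (label B)
d(q,P1) = 2.2361  (label B)
d(q,P2) = 5.3852  (label B)
Votes: A=0, B=3
Majority → B

B


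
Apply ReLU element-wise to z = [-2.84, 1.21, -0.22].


ReLU(-2.84) = max(0, -2.84) = 0.0
ReLU(1.21) = max(0, 1.21) = 1.21
ReLU(-0.22) = max(0, -0.22) = 0.0
result = [0.0, 1.21, 0.0]

[0.0, 1.21, 0.0]


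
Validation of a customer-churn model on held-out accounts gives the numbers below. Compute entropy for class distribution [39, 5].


Probabilities: [39/44, 5/44] ≈ [0.8864, 0.1136]
H = -((39/44)·log₂(39/44) + (5/44)·log₂(5/44))
  = 0.5108 bits

0.5108 bits


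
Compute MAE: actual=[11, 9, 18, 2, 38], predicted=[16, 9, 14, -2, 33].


Absolute errors: |11-16|=5, |9-9|=0, |18-14|=4, |2+ 2|=4, |38-33|=5
Sum = 18
MAE = 18/5 = 18/5

18/5


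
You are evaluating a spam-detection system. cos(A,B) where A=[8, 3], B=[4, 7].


A·B = 8·4 + 3·7 = 53
‖A‖ = √73 = 8.544, ‖B‖ = √65 = 8.0623
cos = 53/(√73·√65) = 53/√4745 = 0.7694

0.7694


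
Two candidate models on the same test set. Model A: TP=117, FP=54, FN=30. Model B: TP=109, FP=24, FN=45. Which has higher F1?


Model A: P=117/171=0.6842, R=117/147=0.7959, F1=2PR/(P+R)=2TP/(2TP+FP+FN)=234/318=0.7358
Model B: P=109/133=0.8195, R=109/154=0.7078, F1=2PR/(P+R)=2TP/(2TP+FP+FN)=218/287=0.7596
0.7358 < 0.7596 → Model B

Model B


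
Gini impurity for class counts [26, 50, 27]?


Probabilities: [26/103, 50/103, 27/103] ≈ [0.2524, 0.4854, 0.2621]
Σpᵢ² = (676 + 2500 + 729)/103² = 3905/10609
Gini = 1 - Σpᵢ² = 1 - 3905/10609 = 0.6319

0.6319


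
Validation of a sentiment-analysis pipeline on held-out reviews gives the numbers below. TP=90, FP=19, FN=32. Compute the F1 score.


Precision = 90/109 = 0.8257
Recall = 90/122 = 0.7377
F1 = 2·P·R/(P+R) = 2·TP/(2·TP+FP+FN) = 180/(180+19+32) = 180/231 = 0.7792

0.7792


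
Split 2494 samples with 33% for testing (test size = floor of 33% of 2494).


Test = ⌊2494·33/100⌋ = 823
Train = 2494 - 823 = 1671

Train: 1671, Test: 823


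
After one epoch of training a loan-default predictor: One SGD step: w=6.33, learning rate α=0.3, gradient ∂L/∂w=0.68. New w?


w_new = w - α·∇
= 6.33 - 0.3·0.68
= 6.33 - 0.204
= 6.126

6.126


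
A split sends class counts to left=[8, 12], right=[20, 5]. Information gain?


Parent = [28, 17], H_parent = 0.9565
H_left = 0.971 (n=20), H_right = 0.7219 (n=25)
H_children = (20/45)·0.971 + (25/45)·0.7219 = 0.8326
IG = 0.9565 - 0.8326 = 0.1239

0.1239


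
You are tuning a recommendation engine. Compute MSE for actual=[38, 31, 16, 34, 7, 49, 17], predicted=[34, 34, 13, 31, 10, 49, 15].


Squared errors: (38-34)²=16, (31-34)²=9, (16-13)²=9, (34-31)²=9, (7-10)²=9, (49-49)²=0, (17-15)²=4
Sum = 56
MSE = 56/7 = 8

8


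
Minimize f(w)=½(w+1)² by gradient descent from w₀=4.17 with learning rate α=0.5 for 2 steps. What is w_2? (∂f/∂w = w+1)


step 1: grad = 4.17+1 = 5.17; w = 4.17 - 0.5·(5.17) = 1.585
step 2: grad = 1.585+1 = 2.585; w = 1.585 - 0.5·(2.585) = 0.2925

0.2925


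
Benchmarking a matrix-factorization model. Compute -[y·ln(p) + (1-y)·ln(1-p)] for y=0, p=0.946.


BCE = -[y·ln(p) + (1-y)·ln(1-p)]
= -0 - 1·ln(1-0.946)
= -ln(0.054) = 2.9188

2.9188


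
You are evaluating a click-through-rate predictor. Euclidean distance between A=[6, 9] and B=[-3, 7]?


d = √((6+ 3)² + (9-7)²)
  = √(81 + 4)
  = √85 = 9.2195

9.2195


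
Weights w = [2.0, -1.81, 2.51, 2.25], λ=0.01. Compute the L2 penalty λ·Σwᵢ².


‖w‖₂² = (2.0)² + (-1.81)² + (2.51)² + (2.25)²
     = 4 + 3.2761 + 6.3001 + 5.0625
     = 18.6387
λ·‖w‖₂² = 0.01·18.6387 = 0.186387

0.186387


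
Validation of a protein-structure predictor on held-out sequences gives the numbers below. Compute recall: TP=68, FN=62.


Recall = TP/(TP+FN)
= 68/(68+62)
= 68/130 = 52.31%

52.31%


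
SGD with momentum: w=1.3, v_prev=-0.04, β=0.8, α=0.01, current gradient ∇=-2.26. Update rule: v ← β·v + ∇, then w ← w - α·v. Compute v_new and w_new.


v_new = 0.8·-0.04 - 2.26 = -0.032 - 2.26 = -2.292
w_new = 1.3 - 0.01·-2.292 = 1.3 + 0.02292 = 1.32292

v_new=-2.292, w_new=1.32292


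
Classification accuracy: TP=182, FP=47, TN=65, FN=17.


Accuracy = (TP+TN)/(TP+TN+FP+FN)
= (182+65)/(311)
= 247/311 = 79.42%

79.42%


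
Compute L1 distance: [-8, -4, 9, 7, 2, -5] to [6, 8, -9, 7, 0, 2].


d = |-8-6| + |-4-8| + |9+ 9| + |7-7| + |2-0| + |-5-2|
  = 14 + 12 + 18 + 0 + 2 + 7
  = 53

53


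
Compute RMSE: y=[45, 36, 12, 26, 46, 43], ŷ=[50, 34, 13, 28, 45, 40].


MSE = 44/6 = 7.3333
RMSE = √(44/6) = 2.708

2.708


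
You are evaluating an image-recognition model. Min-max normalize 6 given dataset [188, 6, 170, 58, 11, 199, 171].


min=6, max=199
(6-6)/(199-6) = 0/193 = 0.0

0.0


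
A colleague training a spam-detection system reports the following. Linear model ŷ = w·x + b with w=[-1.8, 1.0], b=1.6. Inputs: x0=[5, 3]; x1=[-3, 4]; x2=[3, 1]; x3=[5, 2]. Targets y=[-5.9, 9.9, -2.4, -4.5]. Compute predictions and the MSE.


ŷ0 = (-1.8)·(5) + (1.0)·(3) + 1.6 = -4.4
ŷ1 = (-1.8)·(-3) + (1.0)·(4) + 1.6 = 11.0
ŷ2 = (-1.8)·(3) + (1.0)·(1) + 1.6 = -2.8
ŷ3 = (-1.8)·(5) + (1.0)·(2) + 1.6 = -5.4
errors² = [2.25, 1.21, 0.16, 0.81]
MSE = 4.4300/4 = 1.1075

1.1075


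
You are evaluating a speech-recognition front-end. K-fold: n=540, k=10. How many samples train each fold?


Fold size = 540/10 = 54
Training per fold = 540 - 54 = 486

486


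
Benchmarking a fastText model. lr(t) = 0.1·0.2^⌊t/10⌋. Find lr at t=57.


n_drops = ⌊57/10⌋ = 5
lr = 0.1·0.2^5 = 0.1·0.00032 = 0.000032

0.000032


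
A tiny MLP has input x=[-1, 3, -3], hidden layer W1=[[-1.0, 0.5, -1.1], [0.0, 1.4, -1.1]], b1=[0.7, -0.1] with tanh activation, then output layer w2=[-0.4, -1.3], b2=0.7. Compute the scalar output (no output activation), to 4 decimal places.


z1[0] = (-1.0)·(-1) + (0.5)·(3) + (-1.1)·(-3) + 0.7 = 6.5
z1[1] = (0.0)·(-1) + (1.4)·(3) + (-1.1)·(-3) - 0.1 = 7.4
h = tanh(z1) = [1.0, 1.0]
output = (-0.4)·(1.0) + (-1.3)·(1.0) + 0.7 = -1.0

-1.0


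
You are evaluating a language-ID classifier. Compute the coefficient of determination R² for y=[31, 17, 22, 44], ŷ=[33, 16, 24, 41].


ȳ = 28.5
SS_res = Σ(y-ŷ)² = 18
SS_tot = Σ(y-ȳ)² = 421
R² = 1 - SS_res/SS_tot = 1 - 0.0428 = 0.9572

0.9572


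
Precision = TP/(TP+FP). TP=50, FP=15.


Precision = TP/(TP+FP)
= 50/(50+15)
= 50/65 = 76.92%

76.92%


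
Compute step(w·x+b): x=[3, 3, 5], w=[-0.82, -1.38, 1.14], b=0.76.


z = (3)·(-0.82) + (3)·(-1.38) + (5)·(1.14) + 0.76
  = -0.14
step(z) = 0 (z<0)

0


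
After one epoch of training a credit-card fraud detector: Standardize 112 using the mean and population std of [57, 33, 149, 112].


μ = 87.75, σ = 45.5048
z = (112 - 87.75)/45.5048 = 0.5329

0.5329


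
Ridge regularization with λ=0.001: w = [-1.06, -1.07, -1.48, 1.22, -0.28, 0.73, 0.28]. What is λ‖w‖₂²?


‖w‖₂² = (-1.06)² + (-1.07)² + (-1.48)² + (1.22)² + (-0.28)² + (0.73)² + (0.28)²
     = 1.1236 + 1.1449 + 2.1904 + 1.4884 + 0.0784 + 0.5329 + 0.0784
     = 6.637
λ·‖w‖₂² = 0.001·6.637 = 0.006637

0.006637


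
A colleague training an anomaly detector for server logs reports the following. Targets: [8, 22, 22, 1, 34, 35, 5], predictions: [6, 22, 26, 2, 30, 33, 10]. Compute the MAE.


Absolute errors: |8-6|=2, |22-22|=0, |22-26|=4, |1-2|=1, |34-30|=4, |35-33|=2, |5-10|=5
Sum = 18
MAE = 18/7 = 18/7

18/7


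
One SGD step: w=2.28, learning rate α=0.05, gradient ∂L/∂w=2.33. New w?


w_new = w - α·∇
= 2.28 - 0.05·2.33
= 2.28 - 0.1165
= 2.1635

2.1635


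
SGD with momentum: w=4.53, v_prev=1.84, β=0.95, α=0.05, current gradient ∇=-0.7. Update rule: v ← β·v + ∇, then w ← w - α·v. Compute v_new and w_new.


v_new = 0.95·1.84 - 0.7 = 1.748 - 0.7 = 1.048
w_new = 4.53 - 0.05·1.048 = 4.53 - 0.0524 = 4.4776

v_new=1.048, w_new=4.4776


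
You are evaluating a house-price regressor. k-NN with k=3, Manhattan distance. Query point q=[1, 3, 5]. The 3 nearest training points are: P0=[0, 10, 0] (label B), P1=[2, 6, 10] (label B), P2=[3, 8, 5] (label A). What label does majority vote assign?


d(q,P0) = 13  (label B)
d(q,P1) = 9  (label B)
d(q,P2) = 7  (label A)
Votes: A=1, B=2
Majority → B

B


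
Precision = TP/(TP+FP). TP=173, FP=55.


Precision = TP/(TP+FP)
= 173/(173+55)
= 173/228 = 75.88%

75.88%


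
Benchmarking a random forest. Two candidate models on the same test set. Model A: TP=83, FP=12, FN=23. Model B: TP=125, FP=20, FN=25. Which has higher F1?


Model A: P=83/95=0.8737, R=83/106=0.783, F1=2PR/(P+R)=2TP/(2TP+FP+FN)=166/201=0.8259
Model B: P=125/145=0.8621, R=125/150=0.8333, F1=2PR/(P+R)=2TP/(2TP+FP+FN)=250/295=0.8475
0.8259 < 0.8475 → Model B

Model B


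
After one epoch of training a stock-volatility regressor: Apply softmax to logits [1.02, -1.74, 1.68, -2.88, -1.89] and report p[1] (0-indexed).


Exponentials: e^1.02=2.7732, e^-1.74=0.1755, e^1.68=5.3656, e^-2.88=0.0561, e^-1.89=0.1511
Sum = 8.5215
Softmax = [0.3254, 0.0206, 0.6297, 0.0066, 0.0177]
p[1] = 0.1755/8.5215 = 0.0206

0.0206


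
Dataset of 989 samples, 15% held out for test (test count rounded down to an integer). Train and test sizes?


Test = ⌊989·15/100⌋ = 148
Train = 989 - 148 = 841

Train: 841, Test: 148


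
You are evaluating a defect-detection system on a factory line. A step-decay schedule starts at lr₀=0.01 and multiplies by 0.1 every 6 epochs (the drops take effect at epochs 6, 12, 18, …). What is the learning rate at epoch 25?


n_drops = ⌊25/6⌋ = 4
lr = 0.01·0.1^4 = 0.01·0.0001 = 0.000001

0.000001


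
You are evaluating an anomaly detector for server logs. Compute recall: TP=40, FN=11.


Recall = TP/(TP+FN)
= 40/(40+11)
= 40/51 = 78.43%

78.43%


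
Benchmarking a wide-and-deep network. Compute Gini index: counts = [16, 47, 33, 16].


Probabilities: [16/112, 47/112, 33/112, 16/112] ≈ [0.1429, 0.4196, 0.2946, 0.1429]
Σpᵢ² = (256 + 2209 + 1089 + 256)/112² = 3810/12544
Gini = 1 - Σpᵢ² = 1 - 3810/12544 = 0.6963

0.6963


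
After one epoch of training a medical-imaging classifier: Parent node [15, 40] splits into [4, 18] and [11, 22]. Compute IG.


Parent = [15, 40], H_parent = 0.8454
H_left = 0.684 (n=22), H_right = 0.9183 (n=33)
H_children = (22/55)·0.684 + (33/55)·0.9183 = 0.8246
IG = 0.8454 - 0.8246 = 0.0208

0.0208


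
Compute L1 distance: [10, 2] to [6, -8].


d = |10-6| + |2+ 8|
  = 4 + 10
  = 14

14


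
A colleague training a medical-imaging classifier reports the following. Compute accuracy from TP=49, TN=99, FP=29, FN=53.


Accuracy = (TP+TN)/(TP+TN+FP+FN)
= (49+99)/(230)
= 148/230 = 64.35%

64.35%


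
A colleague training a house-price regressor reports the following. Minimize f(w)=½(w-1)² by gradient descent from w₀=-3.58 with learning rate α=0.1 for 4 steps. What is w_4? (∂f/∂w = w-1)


step 1: grad = -3.58-1 = -4.58; w = -3.58 - 0.1·(-4.58) = -3.122
step 2: grad = -3.122-1 = -4.122; w = -3.122 - 0.1·(-4.122) = -2.7098
step 3: grad = -2.7098-1 = -3.7098; w = -2.7098 - 0.1·(-3.7098) = -2.33882
step 4: grad = -2.33882-1 = -3.33882; w = -2.33882 - 0.1·(-3.33882) = -2.004938

-2.004938


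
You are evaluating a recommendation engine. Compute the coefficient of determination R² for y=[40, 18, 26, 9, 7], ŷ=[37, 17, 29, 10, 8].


ȳ = 20
SS_res = Σ(y-ŷ)² = 21
SS_tot = Σ(y-ȳ)² = 730
R² = 1 - SS_res/SS_tot = 1 - 0.0288 = 0.9712

0.9712


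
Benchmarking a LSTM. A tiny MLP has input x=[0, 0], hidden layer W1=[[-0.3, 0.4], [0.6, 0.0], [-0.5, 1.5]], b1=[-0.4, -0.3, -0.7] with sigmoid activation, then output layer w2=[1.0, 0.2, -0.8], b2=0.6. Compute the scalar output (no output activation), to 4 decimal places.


z1[0] = (-0.3)·(0) + (0.4)·(0) - 0.4 = -0.4
z1[1] = (0.6)·(0) + (0.0)·(0) - 0.3 = -0.3
z1[2] = (-0.5)·(0) + (1.5)·(0) - 0.7 = -0.7
h = sigmoid(z1) = [0.4013, 0.4256, 0.3318]
output = (1.0)·(0.4013) + (0.2)·(0.4256) + (-0.8)·(0.3318) + 0.6 = 0.821

0.821


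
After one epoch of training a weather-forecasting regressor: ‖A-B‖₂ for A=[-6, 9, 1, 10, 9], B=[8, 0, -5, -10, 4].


d = √((-6-8)² + (9-0)² + (1+ 5)² + (10+ 10)² + (9-4)²)
  = √(196 + 81 + 36 + 400 + 25)
  = √738 = 27.1662

27.1662


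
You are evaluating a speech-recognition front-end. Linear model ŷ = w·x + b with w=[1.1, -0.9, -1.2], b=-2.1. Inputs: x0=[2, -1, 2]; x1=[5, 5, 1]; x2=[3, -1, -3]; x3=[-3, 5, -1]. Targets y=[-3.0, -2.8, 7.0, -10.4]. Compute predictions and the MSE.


ŷ0 = (1.1)·(2) + (-0.9)·(-1) + (-1.2)·(2) - 2.1 = -1.4
ŷ1 = (1.1)·(5) + (-0.9)·(5) + (-1.2)·(1) - 2.1 = -2.3
ŷ2 = (1.1)·(3) + (-0.9)·(-1) + (-1.2)·(-3) - 2.1 = 5.7
ŷ3 = (1.1)·(-3) + (-0.9)·(5) + (-1.2)·(-1) - 2.1 = -8.7
errors² = [2.56, 0.25, 1.69, 2.89]
MSE = 7.3900/4 = 1.8475

1.8475


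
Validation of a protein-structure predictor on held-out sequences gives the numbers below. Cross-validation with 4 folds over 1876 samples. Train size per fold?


Fold size = 1876/4 = 469
Training per fold = 1876 - 469 = 1407

1407


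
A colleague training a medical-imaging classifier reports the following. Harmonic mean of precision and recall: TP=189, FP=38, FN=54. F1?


Precision = 189/227 = 0.8326
Recall = 189/243 = 0.7778
F1 = 2·P·R/(P+R) = 2·TP/(2·TP+FP+FN) = 378/(378+38+54) = 378/470 = 0.8043

0.8043


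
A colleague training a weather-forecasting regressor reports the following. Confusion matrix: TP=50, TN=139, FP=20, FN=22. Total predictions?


Total = TP + TN + FP + FN
= 50 + 139 + 20 + 22
= 231
(Predicted positive: 70, predicted negative: 161)

231


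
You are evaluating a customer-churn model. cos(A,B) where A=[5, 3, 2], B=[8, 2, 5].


A·B = 5·8 + 3·2 + 2·5 = 56
‖A‖ = √38 = 6.1644, ‖B‖ = √93 = 9.6437
cos = 56/(√38·√93) = 56/√3534 = 0.942

0.942


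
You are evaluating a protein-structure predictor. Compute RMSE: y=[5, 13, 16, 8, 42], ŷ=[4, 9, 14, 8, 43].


MSE = 22/5 = 4.4
RMSE = √(22/5) = 2.0976

2.0976


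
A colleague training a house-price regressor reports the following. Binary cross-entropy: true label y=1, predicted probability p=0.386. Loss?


BCE = -[y·ln(p) + (1-y)·ln(1-p)]
= -1·ln(0.386) - 0
= -ln(0.386) = 0.9519

0.9519


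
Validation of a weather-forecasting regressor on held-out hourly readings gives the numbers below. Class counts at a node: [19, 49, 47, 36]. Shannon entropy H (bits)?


Probabilities: [19/151, 49/151, 47/151, 36/151] ≈ [0.1258, 0.3245, 0.3113, 0.2384]
H = -((19/151)·log₂(19/151) + (49/151)·log₂(49/151) + (47/151)·log₂(47/151) + (36/151)·log₂(36/151))
  = 1.9204 bits

1.9204 bits


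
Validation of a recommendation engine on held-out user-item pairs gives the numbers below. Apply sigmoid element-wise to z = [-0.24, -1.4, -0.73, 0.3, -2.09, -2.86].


σ(-0.24) = 1/(1+e^0.24) = 0.4403
σ(-1.4) = 1/(1+e^1.4) = 0.1978
σ(-0.73) = 1/(1+e^0.73) = 0.3252
σ(0.3) = 1/(1+e^-0.3) = 0.5744
σ(-2.09) = 1/(1+e^2.09) = 0.1101
σ(-2.86) = 1/(1+e^2.86) = 0.0542
result = [0.4403, 0.1978, 0.3252, 0.5744, 0.1101, 0.0542]

[0.4403, 0.1978, 0.3252, 0.5744, 0.1101, 0.0542]


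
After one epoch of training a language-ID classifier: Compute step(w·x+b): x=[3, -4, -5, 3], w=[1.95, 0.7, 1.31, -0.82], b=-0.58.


z = (3)·(1.95) + (-4)·(0.7) + (-5)·(1.31) + (3)·(-0.82) - 0.58
  = -6.54
step(z) = 0 (z<0)

0


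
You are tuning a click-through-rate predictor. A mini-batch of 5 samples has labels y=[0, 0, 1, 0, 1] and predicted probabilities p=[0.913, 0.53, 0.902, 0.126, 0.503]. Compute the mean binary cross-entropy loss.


L[0] = -ln(1-0.913) = -ln(0.087) = 2.4418
L[1] = -ln(1-0.53) = -ln(0.47) = 0.755
L[2] = -ln(0.902) = 0.1031
L[3] = -ln(1-0.126) = -ln(0.874) = 0.1347
L[4] = -ln(0.503) = 0.6872
mean = (2.4418 + 0.755 + 0.1031 + 0.1347 + 0.6872)/5 = 0.8244

0.8244


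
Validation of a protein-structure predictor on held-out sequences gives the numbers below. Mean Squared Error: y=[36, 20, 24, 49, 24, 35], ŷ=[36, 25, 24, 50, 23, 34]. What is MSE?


Squared errors: (36-36)²=0, (20-25)²=25, (24-24)²=0, (49-50)²=1, (24-23)²=1, (35-34)²=1
Sum = 28
MSE = 28/6 = 14/3

14/3


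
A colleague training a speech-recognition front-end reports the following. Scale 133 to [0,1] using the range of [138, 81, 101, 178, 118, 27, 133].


min=27, max=178
(133-27)/(178-27) = 106/151 = 0.702

0.702


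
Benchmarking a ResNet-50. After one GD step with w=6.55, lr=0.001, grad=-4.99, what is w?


w_new = w - α·∇
= 6.55 - 0.001·-4.99
= 6.55 + 0.00499
= 6.55499

6.55499


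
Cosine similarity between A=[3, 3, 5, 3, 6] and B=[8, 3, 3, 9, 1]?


A·B = 3·8 + 3·3 + 5·3 + 3·9 + 6·1 = 81
‖A‖ = √88 = 9.3808, ‖B‖ = √164 = 12.8062
cos = 81/(√88·√164) = 81/√14432 = 0.6743

0.6743


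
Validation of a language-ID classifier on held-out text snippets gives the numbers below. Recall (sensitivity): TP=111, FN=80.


Recall = TP/(TP+FN)
= 111/(111+80)
= 111/191 = 58.12%

58.12%


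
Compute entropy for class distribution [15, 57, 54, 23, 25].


Probabilities: [15/174, 57/174, 54/174, 23/174, 25/174] ≈ [0.0862, 0.3276, 0.3103, 0.1322, 0.1437]
H = -((15/174)·log₂(15/174) + (57/174)·log₂(57/174) + (54/174)·log₂(54/174) + (23/174)·log₂(23/174) + (25/174)·log₂(25/174))
  = 2.1442 bits

2.1442 bits


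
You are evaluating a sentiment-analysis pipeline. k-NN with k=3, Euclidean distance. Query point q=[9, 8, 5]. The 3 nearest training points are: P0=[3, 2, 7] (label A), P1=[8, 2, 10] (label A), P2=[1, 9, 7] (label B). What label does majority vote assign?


d(q,P0) = 8.7178  (label A)
d(q,P1) = 7.874  (label A)
d(q,P2) = 8.3066  (label B)
Votes: A=2, B=1
Majority → A

A


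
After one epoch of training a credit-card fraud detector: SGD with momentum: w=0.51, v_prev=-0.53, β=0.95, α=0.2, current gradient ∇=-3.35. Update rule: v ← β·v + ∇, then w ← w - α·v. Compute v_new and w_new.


v_new = 0.95·-0.53 - 3.35 = -0.5035 - 3.35 = -3.8535
w_new = 0.51 - 0.2·-3.8535 = 0.51 + 0.7707 = 1.2807

v_new=-3.8535, w_new=1.2807


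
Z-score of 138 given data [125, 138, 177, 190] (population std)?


μ = 157.5, σ = 26.8002
z = (138 - 157.5)/26.8002 = -0.7276

-0.7276


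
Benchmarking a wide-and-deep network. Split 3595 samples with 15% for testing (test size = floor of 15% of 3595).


Test = ⌊3595·15/100⌋ = 539
Train = 3595 - 539 = 3056

Train: 3056, Test: 539


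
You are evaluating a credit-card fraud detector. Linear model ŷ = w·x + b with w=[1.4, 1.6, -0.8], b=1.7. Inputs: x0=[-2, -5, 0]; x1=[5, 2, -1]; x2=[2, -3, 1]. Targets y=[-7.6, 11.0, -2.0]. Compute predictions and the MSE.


ŷ0 = (1.4)·(-2) + (1.6)·(-5) + (-0.8)·(0) + 1.7 = -9.1
ŷ1 = (1.4)·(5) + (1.6)·(2) + (-0.8)·(-1) + 1.7 = 12.7
ŷ2 = (1.4)·(2) + (1.6)·(-3) + (-0.8)·(1) + 1.7 = -1.1
errors² = [2.25, 2.89, 0.81]
MSE = 5.9500/3 = 1.9833

1.9833


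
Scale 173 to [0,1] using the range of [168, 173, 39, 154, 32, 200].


min=32, max=200
(173-32)/(200-32) = 141/168 = 0.8393

0.8393


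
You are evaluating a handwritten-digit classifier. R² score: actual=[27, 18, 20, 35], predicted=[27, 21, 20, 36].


ȳ = 25
SS_res = Σ(y-ŷ)² = 10
SS_tot = Σ(y-ȳ)² = 178
R² = 1 - SS_res/SS_tot = 1 - 0.0562 = 0.9438

0.9438


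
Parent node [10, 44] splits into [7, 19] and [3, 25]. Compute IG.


Parent = [10, 44], H_parent = 0.6913
H_left = 0.8404 (n=26), H_right = 0.4912 (n=28)
H_children = (26/54)·0.8404 + (28/54)·0.4912 = 0.6593
IG = 0.6913 - 0.6593 = 0.032

0.032


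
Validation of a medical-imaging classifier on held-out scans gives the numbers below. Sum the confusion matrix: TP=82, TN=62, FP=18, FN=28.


Total = TP + TN + FP + FN
= 82 + 62 + 18 + 28
= 190
(Predicted positive: 100, predicted negative: 90)

190


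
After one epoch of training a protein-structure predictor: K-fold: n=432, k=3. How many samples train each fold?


Fold size = 432/3 = 144
Training per fold = 432 - 144 = 288

288


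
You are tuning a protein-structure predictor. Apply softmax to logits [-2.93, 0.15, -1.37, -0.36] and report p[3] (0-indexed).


Exponentials: e^-2.93=0.0534, e^0.15=1.1618, e^-1.37=0.2541, e^-0.36=0.6977
Sum = 2.167
Softmax = [0.0246, 0.5361, 0.1173, 0.322]
p[3] = 0.6977/2.167 = 0.322

0.322


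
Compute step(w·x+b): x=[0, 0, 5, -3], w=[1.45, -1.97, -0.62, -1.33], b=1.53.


z = (0)·(1.45) + (0)·(-1.97) + (5)·(-0.62) + (-3)·(-1.33) + 1.53
  = 2.42
step(z) = 1 (z≥0)

1


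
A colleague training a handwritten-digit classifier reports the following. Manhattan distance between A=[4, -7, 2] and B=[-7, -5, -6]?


d = |4+ 7| + |-7+ 5| + |2+ 6|
  = 11 + 2 + 8
  = 21

21


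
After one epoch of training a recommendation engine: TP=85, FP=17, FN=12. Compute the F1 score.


Precision = 85/102 = 0.8333
Recall = 85/97 = 0.8763
F1 = 2·P·R/(P+R) = 2·TP/(2·TP+FP+FN) = 170/(170+17+12) = 170/199 = 0.8543

0.8543


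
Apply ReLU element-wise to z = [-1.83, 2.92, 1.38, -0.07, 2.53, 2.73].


ReLU(-1.83) = max(0, -1.83) = 0.0
ReLU(2.92) = max(0, 2.92) = 2.92
ReLU(1.38) = max(0, 1.38) = 1.38
ReLU(-0.07) = max(0, -0.07) = 0.0
ReLU(2.53) = max(0, 2.53) = 2.53
ReLU(2.73) = max(0, 2.73) = 2.73
result = [0.0, 2.92, 1.38, 0.0, 2.53, 2.73]

[0.0, 2.92, 1.38, 0.0, 2.53, 2.73]


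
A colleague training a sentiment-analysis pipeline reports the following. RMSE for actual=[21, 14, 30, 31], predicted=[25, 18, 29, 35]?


MSE = 49/4 = 12.25
RMSE = √(49/4) = 3.5

3.5


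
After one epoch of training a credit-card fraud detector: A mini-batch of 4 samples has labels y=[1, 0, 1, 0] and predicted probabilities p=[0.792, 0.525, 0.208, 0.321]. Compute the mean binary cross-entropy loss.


L[0] = -ln(0.792) = 0.2332
L[1] = -ln(1-0.525) = -ln(0.475) = 0.7444
L[2] = -ln(0.208) = 1.5702
L[3] = -ln(1-0.321) = -ln(0.679) = 0.3871
mean = (0.2332 + 0.7444 + 1.5702 + 0.3871)/4 = 0.7337

0.7337


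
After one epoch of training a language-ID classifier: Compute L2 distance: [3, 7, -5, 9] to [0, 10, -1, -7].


d = √((3-0)² + (7-10)² + (-5+ 1)² + (9+ 7)²)
  = √(9 + 9 + 16 + 256)
  = √290 = 17.0294

17.0294


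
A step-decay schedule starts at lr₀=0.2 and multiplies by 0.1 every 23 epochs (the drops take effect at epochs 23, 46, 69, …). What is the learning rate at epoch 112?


n_drops = ⌊112/23⌋ = 4
lr = 0.2·0.1^4 = 0.2·0.0001 = 0.00002

0.00002


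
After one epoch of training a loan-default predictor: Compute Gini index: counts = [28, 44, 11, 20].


Probabilities: [28/103, 44/103, 11/103, 20/103] ≈ [0.2718, 0.4272, 0.1068, 0.1942]
Σpᵢ² = (784 + 1936 + 121 + 400)/103² = 3241/10609
Gini = 1 - Σpᵢ² = 1 - 3241/10609 = 0.6945

0.6945


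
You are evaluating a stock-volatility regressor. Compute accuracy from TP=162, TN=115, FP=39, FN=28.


Accuracy = (TP+TN)/(TP+TN+FP+FN)
= (162+115)/(344)
= 277/344 = 80.52%

80.52%


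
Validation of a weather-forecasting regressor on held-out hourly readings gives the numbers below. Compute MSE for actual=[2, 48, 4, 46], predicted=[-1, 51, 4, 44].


Squared errors: (2+ 1)²=9, (48-51)²=9, (4-4)²=0, (46-44)²=4
Sum = 22
MSE = 22/4 = 11/2

11/2


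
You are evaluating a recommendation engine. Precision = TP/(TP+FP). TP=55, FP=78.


Precision = TP/(TP+FP)
= 55/(55+78)
= 55/133 = 41.35%

41.35%


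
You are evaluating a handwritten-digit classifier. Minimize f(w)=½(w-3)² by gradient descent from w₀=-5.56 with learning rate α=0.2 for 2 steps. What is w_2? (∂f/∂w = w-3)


step 1: grad = -5.56-3 = -8.56; w = -5.56 - 0.2·(-8.56) = -3.848
step 2: grad = -3.848-3 = -6.848; w = -3.848 - 0.2·(-6.848) = -2.4784

-2.4784


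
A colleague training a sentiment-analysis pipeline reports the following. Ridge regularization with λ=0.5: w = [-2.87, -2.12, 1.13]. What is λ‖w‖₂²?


‖w‖₂² = (-2.87)² + (-2.12)² + (1.13)²
     = 8.2369 + 4.4944 + 1.2769
     = 14.0082
λ·‖w‖₂² = 0.5·14.0082 = 7.0041

7.0041


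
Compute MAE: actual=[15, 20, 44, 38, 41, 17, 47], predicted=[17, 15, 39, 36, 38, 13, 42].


Absolute errors: |15-17|=2, |20-15|=5, |44-39|=5, |38-36|=2, |41-38|=3, |17-13|=4, |47-42|=5
Sum = 26
MAE = 26/7 = 26/7

26/7


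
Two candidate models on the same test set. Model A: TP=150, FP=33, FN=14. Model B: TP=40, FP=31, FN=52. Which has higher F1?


Model A: P=150/183=0.8197, R=150/164=0.9146, F1=2PR/(P+R)=2TP/(2TP+FP+FN)=300/347=0.8646
Model B: P=40/71=0.5634, R=40/92=0.4348, F1=2PR/(P+R)=2TP/(2TP+FP+FN)=80/163=0.4908
0.8646 > 0.4908 → Model A

Model A


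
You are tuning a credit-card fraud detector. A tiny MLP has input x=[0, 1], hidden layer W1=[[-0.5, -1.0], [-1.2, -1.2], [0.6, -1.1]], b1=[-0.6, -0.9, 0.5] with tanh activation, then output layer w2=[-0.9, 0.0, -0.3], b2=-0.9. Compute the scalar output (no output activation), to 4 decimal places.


z1[0] = (-0.5)·(0) + (-1.0)·(1) - 0.6 = -1.6
z1[1] = (-1.2)·(0) + (-1.2)·(1) - 0.9 = -2.1
z1[2] = (0.6)·(0) + (-1.1)·(1) + 0.5 = -0.6
h = tanh(z1) = [-0.9217, -0.9705, -0.537]
output = (-0.9)·(-0.9217) + (0.0)·(-0.9705) + (-0.3)·(-0.537) - 0.9 = 0.0906

0.0906


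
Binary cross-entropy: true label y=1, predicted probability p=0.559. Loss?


BCE = -[y·ln(p) + (1-y)·ln(1-p)]
= -1·ln(0.559) - 0
= -ln(0.559) = 0.5816

0.5816


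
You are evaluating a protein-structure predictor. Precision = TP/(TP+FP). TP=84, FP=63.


Precision = TP/(TP+FP)
= 84/(84+63)
= 84/147 = 57.14%

57.14%


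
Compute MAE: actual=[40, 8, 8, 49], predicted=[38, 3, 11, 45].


Absolute errors: |40-38|=2, |8-3|=5, |8-11|=3, |49-45|=4
Sum = 14
MAE = 14/4 = 7/2

7/2


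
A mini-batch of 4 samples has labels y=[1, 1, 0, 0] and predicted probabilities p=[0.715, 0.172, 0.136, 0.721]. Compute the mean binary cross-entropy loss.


L[0] = -ln(0.715) = 0.3355
L[1] = -ln(0.172) = 1.7603
L[2] = -ln(1-0.136) = -ln(0.864) = 0.1462
L[3] = -ln(1-0.721) = -ln(0.279) = 1.2765
mean = (0.3355 + 1.7603 + 0.1462 + 1.2765)/4 = 0.8796

0.8796


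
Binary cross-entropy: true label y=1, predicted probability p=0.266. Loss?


BCE = -[y·ln(p) + (1-y)·ln(1-p)]
= -1·ln(0.266) - 0
= -ln(0.266) = 1.3243

1.3243


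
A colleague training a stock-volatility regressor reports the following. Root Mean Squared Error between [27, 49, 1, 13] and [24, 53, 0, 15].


MSE = 30/4 = 7.5
RMSE = √(30/4) = 2.7386

2.7386


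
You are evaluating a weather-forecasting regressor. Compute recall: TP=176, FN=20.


Recall = TP/(TP+FN)
= 176/(176+20)
= 176/196 = 89.8%

89.8%


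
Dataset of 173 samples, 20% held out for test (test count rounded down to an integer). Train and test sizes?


Test = ⌊173·20/100⌋ = 34
Train = 173 - 34 = 139

Train: 139, Test: 34


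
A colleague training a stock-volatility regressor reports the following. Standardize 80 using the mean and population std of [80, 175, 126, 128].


μ = 127.25, σ = 33.5959
z = (80 - 127.25)/33.5959 = -1.4064

-1.4064


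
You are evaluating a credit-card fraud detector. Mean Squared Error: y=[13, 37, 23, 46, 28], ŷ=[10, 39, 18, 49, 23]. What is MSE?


Squared errors: (13-10)²=9, (37-39)²=4, (23-18)²=25, (46-49)²=9, (28-23)²=25
Sum = 72
MSE = 72/5 = 72/5

72/5


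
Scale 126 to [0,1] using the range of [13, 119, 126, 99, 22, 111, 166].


min=13, max=166
(126-13)/(166-13) = 113/153 = 0.7386

0.7386


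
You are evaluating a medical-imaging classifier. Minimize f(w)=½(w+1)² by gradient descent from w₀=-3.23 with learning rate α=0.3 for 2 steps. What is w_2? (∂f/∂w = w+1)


step 1: grad = -3.23+1 = -2.23; w = -3.23 - 0.3·(-2.23) = -2.561
step 2: grad = -2.561+1 = -1.561; w = -2.561 - 0.3·(-1.561) = -2.0927

-2.0927


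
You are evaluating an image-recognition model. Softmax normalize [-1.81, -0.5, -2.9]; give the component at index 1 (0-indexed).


Exponentials: e^-1.81=0.1637, e^-0.5=0.6065, e^-2.9=0.055
Sum = 0.8252
Softmax = [0.1983, 0.735, 0.0667]
p[1] = 0.6065/0.8252 = 0.735

0.735


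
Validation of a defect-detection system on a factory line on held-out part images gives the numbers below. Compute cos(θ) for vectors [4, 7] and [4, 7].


A·B = 4·4 + 7·7 = 65
‖A‖ = √65 = 8.0623, ‖B‖ = √65 = 8.0623
cos = 65/(√65·√65) = 65/√4225 = 1.0

1.0


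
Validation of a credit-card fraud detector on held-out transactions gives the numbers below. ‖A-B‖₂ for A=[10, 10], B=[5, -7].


d = √((10-5)² + (10+ 7)²)
  = √(25 + 289)
  = √314 = 17.72

17.72


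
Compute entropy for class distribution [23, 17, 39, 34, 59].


Probabilities: [23/172, 17/172, 39/172, 34/172, 59/172] ≈ [0.1337, 0.0988, 0.2267, 0.1977, 0.343]
H = -((23/172)·log₂(23/172) + (17/172)·log₂(17/172) + (39/172)·log₂(39/172) + (34/172)·log₂(34/172) + (59/172)·log₂(59/172))
  = 2.1954 bits

2.1954 bits


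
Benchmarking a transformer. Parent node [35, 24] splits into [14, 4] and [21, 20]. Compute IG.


Parent = [35, 24], H_parent = 0.9748
H_left = 0.7642 (n=18), H_right = 0.9996 (n=41)
H_children = (18/59)·0.7642 + (41/59)·0.9996 = 0.9278
IG = 0.9748 - 0.9278 = 0.047

0.047


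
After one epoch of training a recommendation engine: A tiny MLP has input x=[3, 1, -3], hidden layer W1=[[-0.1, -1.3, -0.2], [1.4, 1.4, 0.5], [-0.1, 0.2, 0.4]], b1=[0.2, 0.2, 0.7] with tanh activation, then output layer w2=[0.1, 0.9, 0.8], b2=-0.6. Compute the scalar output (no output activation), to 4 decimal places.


z1[0] = (-0.1)·(3) + (-1.3)·(1) + (-0.2)·(-3) + 0.2 = -0.8
z1[1] = (1.4)·(3) + (1.4)·(1) + (0.5)·(-3) + 0.2 = 4.3
z1[2] = (-0.1)·(3) + (0.2)·(1) + (0.4)·(-3) + 0.7 = -0.6
h = tanh(z1) = [-0.664, 0.9996, -0.537]
output = (0.1)·(-0.664) + (0.9)·(0.9996) + (0.8)·(-0.537) - 0.6 = -0.1964

-0.1964


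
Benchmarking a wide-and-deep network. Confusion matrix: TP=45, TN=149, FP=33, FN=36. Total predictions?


Total = TP + TN + FP + FN
= 45 + 149 + 33 + 36
= 263
(Predicted positive: 78, predicted negative: 185)

263


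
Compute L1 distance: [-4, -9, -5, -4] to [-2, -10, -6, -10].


d = |-4+ 2| + |-9+ 10| + |-5+ 6| + |-4+ 10|
  = 2 + 1 + 1 + 6
  = 10

10


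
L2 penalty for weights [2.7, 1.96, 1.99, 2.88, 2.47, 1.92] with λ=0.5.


‖w‖₂² = (2.7)² + (1.96)² + (1.99)² + (2.88)² + (2.47)² + (1.92)²
     = 7.29 + 3.8416 + 3.9601 + 8.2944 + 6.1009 + 3.6864
     = 33.1734
λ·‖w‖₂² = 0.5·33.1734 = 16.5867

16.5867


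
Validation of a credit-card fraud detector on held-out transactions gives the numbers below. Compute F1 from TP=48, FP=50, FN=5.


Precision = 48/98 = 0.4898
Recall = 48/53 = 0.9057
F1 = 2·P·R/(P+R) = 2·TP/(2·TP+FP+FN) = 96/(96+50+5) = 96/151 = 0.6358

0.6358


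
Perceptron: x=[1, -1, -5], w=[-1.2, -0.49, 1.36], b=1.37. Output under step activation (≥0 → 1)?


z = (1)·(-1.2) + (-1)·(-0.49) + (-5)·(1.36) + 1.37
  = -6.14
step(z) = 0 (z<0)

0


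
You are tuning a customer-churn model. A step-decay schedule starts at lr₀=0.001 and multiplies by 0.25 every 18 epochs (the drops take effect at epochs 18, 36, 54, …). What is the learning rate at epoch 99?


n_drops = ⌊99/18⌋ = 5
lr = 0.001·0.25^5 = 0.001·0.0009765625 = 0.0000009765625

0.0000009765625


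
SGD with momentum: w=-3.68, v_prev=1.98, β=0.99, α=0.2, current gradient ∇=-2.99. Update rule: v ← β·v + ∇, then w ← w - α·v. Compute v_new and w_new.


v_new = 0.99·1.98 - 2.99 = 1.9602 - 2.99 = -1.0298
w_new = -3.68 - 0.2·-1.0298 = -3.68 + 0.20596 = -3.47404

v_new=-1.0298, w_new=-3.47404


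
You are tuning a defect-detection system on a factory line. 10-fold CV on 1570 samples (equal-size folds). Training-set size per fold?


Fold size = 1570/10 = 157
Training per fold = 1570 - 157 = 1413

1413


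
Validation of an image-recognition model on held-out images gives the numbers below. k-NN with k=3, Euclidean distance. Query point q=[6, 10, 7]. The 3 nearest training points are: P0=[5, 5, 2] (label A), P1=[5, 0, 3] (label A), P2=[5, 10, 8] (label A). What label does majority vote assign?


d(q,P0) = 7.1414  (label A)
d(q,P1) = 10.8167  (label A)
d(q,P2) = 1.4142  (label A)
Votes: A=3, B=0
Majority → A

A


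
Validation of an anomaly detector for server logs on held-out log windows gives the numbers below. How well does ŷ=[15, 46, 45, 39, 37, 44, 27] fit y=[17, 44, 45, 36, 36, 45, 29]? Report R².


ȳ = 36
SS_res = Σ(y-ŷ)² = 23
SS_tot = Σ(y-ȳ)² = 636
R² = 1 - SS_res/SS_tot = 1 - 0.0362 = 0.9638

0.9638


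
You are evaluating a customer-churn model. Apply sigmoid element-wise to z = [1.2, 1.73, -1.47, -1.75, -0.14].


σ(1.2) = 1/(1+e^-1.2) = 0.7685
σ(1.73) = 1/(1+e^-1.73) = 0.8494
σ(-1.47) = 1/(1+e^1.47) = 0.1869
σ(-1.75) = 1/(1+e^1.75) = 0.148
σ(-0.14) = 1/(1+e^0.14) = 0.4651
result = [0.7685, 0.8494, 0.1869, 0.148, 0.4651]

[0.7685, 0.8494, 0.1869, 0.148, 0.4651]


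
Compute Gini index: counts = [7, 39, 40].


Probabilities: [7/86, 39/86, 40/86] ≈ [0.0814, 0.4535, 0.4651]
Σpᵢ² = (49 + 1521 + 1600)/86² = 3170/7396
Gini = 1 - Σpᵢ² = 1 - 3170/7396 = 0.5714

0.5714


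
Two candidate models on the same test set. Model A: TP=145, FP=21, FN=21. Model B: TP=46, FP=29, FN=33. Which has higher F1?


Model A: P=145/166=0.8735, R=145/166=0.8735, F1=2PR/(P+R)=2TP/(2TP+FP+FN)=290/332=0.8735
Model B: P=46/75=0.6133, R=46/79=0.5823, F1=2PR/(P+R)=2TP/(2TP+FP+FN)=92/154=0.5974
0.8735 > 0.5974 → Model A

Model A


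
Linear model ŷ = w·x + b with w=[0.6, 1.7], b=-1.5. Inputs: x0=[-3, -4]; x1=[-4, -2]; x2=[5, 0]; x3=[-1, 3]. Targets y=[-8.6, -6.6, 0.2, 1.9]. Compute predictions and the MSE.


ŷ0 = (0.6)·(-3) + (1.7)·(-4) - 1.5 = -10.1
ŷ1 = (0.6)·(-4) + (1.7)·(-2) - 1.5 = -7.3
ŷ2 = (0.6)·(5) + (1.7)·(0) - 1.5 = 1.5
ŷ3 = (0.6)·(-1) + (1.7)·(3) - 1.5 = 3.0
errors² = [2.25, 0.49, 1.69, 1.21]
MSE = 5.6400/4 = 1.41

1.41


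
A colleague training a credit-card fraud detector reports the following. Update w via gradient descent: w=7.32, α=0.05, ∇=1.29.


w_new = w - α·∇
= 7.32 - 0.05·1.29
= 7.32 - 0.0645
= 7.2555

7.2555


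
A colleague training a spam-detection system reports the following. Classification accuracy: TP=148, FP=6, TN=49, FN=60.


Accuracy = (TP+TN)/(TP+TN+FP+FN)
= (148+49)/(263)
= 197/263 = 74.9%

74.9%


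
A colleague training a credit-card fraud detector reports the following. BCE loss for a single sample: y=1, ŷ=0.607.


BCE = -[y·ln(p) + (1-y)·ln(1-p)]
= -1·ln(0.607) - 0
= -ln(0.607) = 0.4992

0.4992


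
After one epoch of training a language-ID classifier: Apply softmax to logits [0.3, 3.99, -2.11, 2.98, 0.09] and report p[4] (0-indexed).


Exponentials: e^0.3=1.3499, e^3.99=54.0549, e^-2.11=0.1212, e^2.98=19.6878, e^0.09=1.0942
Sum = 76.308
Softmax = [0.0177, 0.7084, 0.0016, 0.258, 0.0143]
p[4] = 1.0942/76.308 = 0.0143

0.0143


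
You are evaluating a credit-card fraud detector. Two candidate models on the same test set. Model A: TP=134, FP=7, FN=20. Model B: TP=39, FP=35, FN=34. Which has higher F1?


Model A: P=134/141=0.9504, R=134/154=0.8701, F1=2PR/(P+R)=2TP/(2TP+FP+FN)=268/295=0.9085
Model B: P=39/74=0.527, R=39/73=0.5342, F1=2PR/(P+R)=2TP/(2TP+FP+FN)=78/147=0.5306
0.9085 > 0.5306 → Model A

Model A


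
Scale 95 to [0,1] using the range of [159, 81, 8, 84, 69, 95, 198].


min=8, max=198
(95-8)/(198-8) = 87/190 = 0.4579

0.4579


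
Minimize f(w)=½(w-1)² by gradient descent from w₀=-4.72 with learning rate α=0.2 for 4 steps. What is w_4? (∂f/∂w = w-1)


step 1: grad = -4.72-1 = -5.72; w = -4.72 - 0.2·(-5.72) = -3.576
step 2: grad = -3.576-1 = -4.576; w = -3.576 - 0.2·(-4.576) = -2.6608
step 3: grad = -2.6608-1 = -3.6608; w = -2.6608 - 0.2·(-3.6608) = -1.92864
step 4: grad = -1.92864-1 = -2.92864; w = -1.92864 - 0.2·(-2.92864) = -1.342912

-1.342912


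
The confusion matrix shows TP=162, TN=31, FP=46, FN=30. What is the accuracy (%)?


Accuracy = (TP+TN)/(TP+TN+FP+FN)
= (162+31)/(269)
= 193/269 = 71.75%

71.75%


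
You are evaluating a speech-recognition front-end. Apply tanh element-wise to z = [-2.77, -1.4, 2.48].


tanh(-2.77) = -0.9922
tanh(-1.4) = -0.8854
tanh(2.48) = 0.9861
result = [-0.9922, -0.8854, 0.9861]

[-0.9922, -0.8854, 0.9861]


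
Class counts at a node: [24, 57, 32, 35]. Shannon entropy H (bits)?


Probabilities: [24/148, 57/148, 32/148, 35/148] ≈ [0.1622, 0.3851, 0.2162, 0.2365]
H = -((24/148)·log₂(24/148) + (57/148)·log₂(57/148) + (32/148)·log₂(32/148) + (35/148)·log₂(35/148))
  = 1.9254 bits

1.9254 bits


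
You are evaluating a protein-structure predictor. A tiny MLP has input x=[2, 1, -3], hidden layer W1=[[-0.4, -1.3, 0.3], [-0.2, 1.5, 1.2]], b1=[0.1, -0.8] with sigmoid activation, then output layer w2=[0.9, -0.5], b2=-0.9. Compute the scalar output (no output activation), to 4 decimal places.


z1[0] = (-0.4)·(2) + (-1.3)·(1) + (0.3)·(-3) + 0.1 = -2.9
z1[1] = (-0.2)·(2) + (1.5)·(1) + (1.2)·(-3) - 0.8 = -3.3
h = sigmoid(z1) = [0.0522, 0.0356]
output = (0.9)·(0.0522) + (-0.5)·(0.0356) - 0.9 = -0.8708

-0.8708
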